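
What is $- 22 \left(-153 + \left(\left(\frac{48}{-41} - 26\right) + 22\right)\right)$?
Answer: $\frac{142670}{41} \approx 3479.8$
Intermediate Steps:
$- 22 \left(-153 + \left(\left(\frac{48}{-41} - 26\right) + 22\right)\right) = - 22 \left(-153 + \left(\left(48 \left(- \frac{1}{41}\right) - 26\right) + 22\right)\right) = - 22 \left(-153 + \left(\left(- \frac{48}{41} - 26\right) + 22\right)\right) = - 22 \left(-153 + \left(- \frac{1114}{41} + 22\right)\right) = - 22 \left(-153 - \frac{212}{41}\right) = \left(-22\right) \left(- \frac{6485}{41}\right) = \frac{142670}{41}$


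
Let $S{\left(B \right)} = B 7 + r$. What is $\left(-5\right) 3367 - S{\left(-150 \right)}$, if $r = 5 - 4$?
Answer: $-15786$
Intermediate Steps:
$r = 1$
$S{\left(B \right)} = 1 + 7 B$ ($S{\left(B \right)} = B 7 + 1 = 7 B + 1 = 1 + 7 B$)
$\left(-5\right) 3367 - S{\left(-150 \right)} = \left(-5\right) 3367 - \left(1 + 7 \left(-150\right)\right) = -16835 - \left(1 - 1050\right) = -16835 - -1049 = -16835 + 1049 = -15786$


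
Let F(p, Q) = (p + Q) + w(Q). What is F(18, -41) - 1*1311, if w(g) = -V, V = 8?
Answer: -1342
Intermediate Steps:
w(g) = -8 (w(g) = -1*8 = -8)
F(p, Q) = -8 + Q + p (F(p, Q) = (p + Q) - 8 = (Q + p) - 8 = -8 + Q + p)
F(18, -41) - 1*1311 = (-8 - 41 + 18) - 1*1311 = -31 - 1311 = -1342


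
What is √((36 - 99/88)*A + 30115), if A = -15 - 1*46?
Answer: √447802/4 ≈ 167.29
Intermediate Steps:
A = -61 (A = -15 - 46 = -61)
√((36 - 99/88)*A + 30115) = √((36 - 99/88)*(-61) + 30115) = √((36 - 99*1/88)*(-61) + 30115) = √((36 - 9/8)*(-61) + 30115) = √((279/8)*(-61) + 30115) = √(-17019/8 + 30115) = √(223901/8) = √447802/4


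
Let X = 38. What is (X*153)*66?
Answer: 383724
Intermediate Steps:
(X*153)*66 = (38*153)*66 = 5814*66 = 383724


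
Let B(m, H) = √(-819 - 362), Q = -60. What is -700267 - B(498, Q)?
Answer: -700267 - I*√1181 ≈ -7.0027e+5 - 34.366*I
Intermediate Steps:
B(m, H) = I*√1181 (B(m, H) = √(-1181) = I*√1181)
-700267 - B(498, Q) = -700267 - I*√1181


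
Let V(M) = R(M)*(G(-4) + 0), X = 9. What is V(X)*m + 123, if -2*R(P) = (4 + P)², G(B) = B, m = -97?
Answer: -32663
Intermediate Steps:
R(P) = -(4 + P)²/2
V(M) = 2*(4 + M)² (V(M) = (-(4 + M)²/2)*(-4 + 0) = -(4 + M)²/2*(-4) = 2*(4 + M)²)
V(X)*m + 123 = (2*(4 + 9)²)*(-97) + 123 = (2*13²)*(-97) + 123 = (2*169)*(-97) + 123 = 338*(-97) + 123 = -32786 + 123 = -32663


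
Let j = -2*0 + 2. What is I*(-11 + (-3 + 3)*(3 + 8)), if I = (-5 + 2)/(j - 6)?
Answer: -33/4 ≈ -8.2500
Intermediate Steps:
j = 2 (j = 0 + 2 = 2)
I = ¾ (I = (-5 + 2)/(2 - 6) = -3/(-4) = -3*(-¼) = ¾ ≈ 0.75000)
I*(-11 + (-3 + 3)*(3 + 8)) = 3*(-11 + (-3 + 3)*(3 + 8))/4 = 3*(-11 + 0*11)/4 = 3*(-11 + 0)/4 = (¾)*(-11) = -33/4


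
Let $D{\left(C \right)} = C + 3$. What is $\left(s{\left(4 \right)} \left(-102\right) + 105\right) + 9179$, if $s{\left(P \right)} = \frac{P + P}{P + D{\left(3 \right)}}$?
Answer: $\frac{46012}{5} \approx 9202.4$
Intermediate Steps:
$D{\left(C \right)} = 3 + C$
$s{\left(P \right)} = \frac{2 P}{6 + P}$ ($s{\left(P \right)} = \frac{P + P}{P + \left(3 + 3\right)} = \frac{2 P}{P + 6} = \frac{2 P}{6 + P}$)
$\left(s{\left(4 \right)} \left(-102\right) + 105\right) + 9179 = \left(2 \cdot 4 \frac{1}{6 + 4} \left(-102\right) + 105\right) + 9179 = \left(2 \cdot 4 \cdot \frac{1}{10} \left(-102\right) + 105\right) + 9179 = \left(\frac{4}{5} \left(-102\right) + 105\right) + 9179 = \left(- \frac{408}{5} + 105\right) + 9179 = \frac{117}{5} + 9179 = \frac{46012}{5}$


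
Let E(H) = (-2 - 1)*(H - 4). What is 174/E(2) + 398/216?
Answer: 3331/108 ≈ 30.843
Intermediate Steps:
E(H) = 12 - 3*H (E(H) = -3*(-4 + H) = 12 - 3*H)
174/E(2) + 398/216 = 174/(12 - 3*2) + 398/216 = 174/(12 - 6) + 398*(1/216) = 174/6 + 199/108 = 174*(⅙) + 199/108 = 29 + 199/108 = 3331/108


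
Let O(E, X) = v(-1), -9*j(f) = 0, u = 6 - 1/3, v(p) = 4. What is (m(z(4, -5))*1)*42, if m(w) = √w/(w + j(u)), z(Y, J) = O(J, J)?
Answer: 21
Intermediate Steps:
u = 17/3 (u = 6 - 1*⅓ = 6 - ⅓ = 17/3 ≈ 5.6667)
j(f) = 0 (j(f) = -⅑*0 = 0)
O(E, X) = 4
z(Y, J) = 4
m(w) = w^(-½) (m(w) = √w/(w + 0) = √w/w = w^(-½))
(m(z(4, -5))*1)*42 = (1/√4)*42 = ((½)*1)*42 = (½)*42 = 21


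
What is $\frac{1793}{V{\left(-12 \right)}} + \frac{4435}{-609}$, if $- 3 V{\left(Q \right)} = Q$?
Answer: $\frac{1074197}{2436} \approx 440.97$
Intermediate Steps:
$V{\left(Q \right)} = - \frac{Q}{3}$
$\frac{1793}{V{\left(-12 \right)}} + \frac{4435}{-609} = \frac{1793}{\left(- \frac{1}{3}\right) \left(-12\right)} + \frac{4435}{-609} = \frac{1793}{4} + 4435 \left(- \frac{1}{609}\right) = 1793 \cdot \frac{1}{4} - \frac{4435}{609} = \frac{1793}{4} - \frac{4435}{609} = \frac{1074197}{2436}$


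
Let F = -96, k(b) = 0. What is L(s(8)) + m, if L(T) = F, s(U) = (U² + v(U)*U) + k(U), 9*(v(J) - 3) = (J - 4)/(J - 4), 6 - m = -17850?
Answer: 17760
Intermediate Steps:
m = 17856 (m = 6 - 1*(-17850) = 6 + 17850 = 17856)
v(J) = 28/9 (v(J) = 3 + ((J - 4)/(J - 4))/9 = 3 + ((-4 + J)/(-4 + J))/9 = 3 + (⅑)*1 = 3 + ⅑ = 28/9)
s(U) = U² + 28*U/9 (s(U) = (U² + 28*U/9) + 0 = U² + 28*U/9)
L(T) = -96
L(s(8)) + m = -96 + 17856 = 17760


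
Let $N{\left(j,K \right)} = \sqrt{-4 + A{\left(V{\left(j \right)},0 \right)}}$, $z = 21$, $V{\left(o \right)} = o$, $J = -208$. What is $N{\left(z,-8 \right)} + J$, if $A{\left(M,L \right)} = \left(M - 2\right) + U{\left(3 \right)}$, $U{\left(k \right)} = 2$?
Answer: $-208 + \sqrt{17} \approx -203.88$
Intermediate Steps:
$A{\left(M,L \right)} = M$ ($A{\left(M,L \right)} = \left(M - 2\right) + 2 = \left(-2 + M\right) + 2 = M$)
$N{\left(j,K \right)} = \sqrt{-4 + j}$
$N{\left(z,-8 \right)} + J = \sqrt{-4 + 21} - 208 = \sqrt{17} - 208 = -208 + \sqrt{17}$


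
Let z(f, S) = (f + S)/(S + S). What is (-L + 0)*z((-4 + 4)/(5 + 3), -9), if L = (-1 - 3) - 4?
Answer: 4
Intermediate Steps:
L = -8 (L = -4 - 4 = -8)
z(f, S) = (S + f)/(2*S) (z(f, S) = (S + f)/((2*S)) = (S + f)*(1/(2*S)) = (S + f)/(2*S))
(-L + 0)*z((-4 + 4)/(5 + 3), -9) = (-1*(-8) + 0)*((½)*(-9 + (-4 + 4)/(5 + 3))/(-9)) = (8 + 0)*((½)*(-⅑)*(-9 + 0/8)) = 8*((½)*(-⅑)*(-9 + 0*(⅛))) = 8*((½)*(-⅑)*(-9 + 0)) = 8*((½)*(-⅑)*(-9)) = 8*(½) = 4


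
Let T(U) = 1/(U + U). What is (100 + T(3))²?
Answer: 361201/36 ≈ 10033.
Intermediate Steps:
T(U) = 1/(2*U)
(100 + T(3))² = (100 + (½)/3)² = (100 + (½)*(⅓))² = (100 + ⅙)² = (601/6)² = 361201/36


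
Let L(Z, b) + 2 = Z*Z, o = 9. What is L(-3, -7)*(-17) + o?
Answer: -110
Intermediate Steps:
L(Z, b) = -2 + Z**2 (L(Z, b) = -2 + Z*Z = -2 + Z**2)
L(-3, -7)*(-17) + o = (-2 + (-3)**2)*(-17) + 9 = (-2 + 9)*(-17) + 9 = 7*(-17) + 9 = -119 + 9 = -110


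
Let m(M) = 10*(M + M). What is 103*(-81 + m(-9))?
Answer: -26883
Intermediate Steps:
m(M) = 20*M (m(M) = 10*(2*M) = 20*M)
103*(-81 + m(-9)) = 103*(-81 + 20*(-9)) = 103*(-81 - 180) = 103*(-261) = -26883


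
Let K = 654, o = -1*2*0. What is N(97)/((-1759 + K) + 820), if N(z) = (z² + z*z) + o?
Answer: -18818/285 ≈ -66.028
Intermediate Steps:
o = 0 (o = -2*0 = 0)
N(z) = 2*z² (N(z) = (z² + z*z) + 0 = (z² + z²) + 0 = 2*z² + 0 = 2*z²)
N(97)/((-1759 + K) + 820) = (2*97²)/((-1759 + 654) + 820) = (2*9409)/(-1105 + 820) = 18818/(-285) = 18818*(-1/285) = -18818/285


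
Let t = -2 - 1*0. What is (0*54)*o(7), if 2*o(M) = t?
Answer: 0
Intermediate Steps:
t = -2 (t = -2 + 0 = -2)
o(M) = -1 (o(M) = (½)*(-2) = -1)
(0*54)*o(7) = (0*54)*(-1) = 0*(-1) = 0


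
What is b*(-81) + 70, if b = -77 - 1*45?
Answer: 9952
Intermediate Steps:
b = -122 (b = -77 - 45 = -122)
b*(-81) + 70 = -122*(-81) + 70 = 9882 + 70 = 9952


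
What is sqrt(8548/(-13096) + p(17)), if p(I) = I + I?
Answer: 3*sqrt(39716894)/3274 ≈ 5.7747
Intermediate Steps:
p(I) = 2*I
sqrt(8548/(-13096) + p(17)) = sqrt(8548/(-13096) + 2*17) = sqrt(8548*(-1/13096) + 34) = sqrt(-2137/3274 + 34) = sqrt(109179/3274) = 3*sqrt(39716894)/3274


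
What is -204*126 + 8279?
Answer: -17425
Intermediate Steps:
-204*126 + 8279 = -25704 + 8279 = -17425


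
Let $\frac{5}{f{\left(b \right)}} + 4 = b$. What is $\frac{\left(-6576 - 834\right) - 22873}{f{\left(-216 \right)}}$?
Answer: $1332452$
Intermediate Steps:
$f{\left(b \right)} = \frac{5}{-4 + b}$
$\frac{\left(-6576 - 834\right) - 22873}{f{\left(-216 \right)}} = \frac{\left(-6576 - 834\right) - 22873}{5 \frac{1}{-4 - 216}} = \frac{\left(-6576 - 834\right) - 22873}{5 \frac{1}{-220}} = \frac{-7410 - 22873}{5 \left(- \frac{1}{220}\right)} = - \frac{30283}{- \frac{1}{44}} = \left(-30283\right) \left(-44\right) = 1332452$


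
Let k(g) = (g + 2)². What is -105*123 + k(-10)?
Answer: -12851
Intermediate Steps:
k(g) = (2 + g)²
-105*123 + k(-10) = -105*123 + (2 - 10)² = -12915 + (-8)² = -12915 + 64 = -12851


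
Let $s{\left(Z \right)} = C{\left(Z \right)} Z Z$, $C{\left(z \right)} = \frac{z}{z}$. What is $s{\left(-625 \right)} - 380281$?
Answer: $10344$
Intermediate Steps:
$C{\left(z \right)} = 1$
$s{\left(Z \right)} = Z^{2}$ ($s{\left(Z \right)} = 1 Z Z = Z Z = Z^{2}$)
$s{\left(-625 \right)} - 380281 = \left(-625\right)^{2} - 380281 = 390625 - 380281 = 10344$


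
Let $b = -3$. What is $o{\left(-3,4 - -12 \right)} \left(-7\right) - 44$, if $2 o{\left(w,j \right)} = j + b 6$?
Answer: $-37$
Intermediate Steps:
$o{\left(w,j \right)} = -9 + \frac{j}{2}$ ($o{\left(w,j \right)} = \frac{j - 18}{2} = \frac{-18 + j}{2} = -9 + \frac{j}{2}$)
$o{\left(-3,4 - -12 \right)} \left(-7\right) - 44 = \left(-9 + \frac{4 - -12}{2}\right) \left(-7\right) - 44 = \left(-9 + \frac{4 + 12}{2}\right) \left(-7\right) - 44 = \left(-9 + \frac{1}{2} \cdot 16\right) \left(-7\right) - 44 = \left(-9 + 8\right) \left(-7\right) - 44 = \left(-1\right) \left(-7\right) - 44 = 7 - 44 = -37$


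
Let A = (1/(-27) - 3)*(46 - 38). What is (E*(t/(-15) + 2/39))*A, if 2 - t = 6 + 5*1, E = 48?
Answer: -1332992/1755 ≈ -759.54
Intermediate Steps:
A = -656/27 (A = (-1/27 - 3)*8 = -82/27*8 = -656/27 ≈ -24.296)
t = -9 (t = 2 - (6 + 5*1) = 2 - (6 + 5) = 2 - 1*11 = 2 - 11 = -9)
(E*(t/(-15) + 2/39))*A = (48*(-9/(-15) + 2/39))*(-656/27) = (48*(-9*(-1/15) + 2*(1/39)))*(-656/27) = (48*(3/5 + 2/39))*(-656/27) = (48*(127/195))*(-656/27) = (2032/65)*(-656/27) = -1332992/1755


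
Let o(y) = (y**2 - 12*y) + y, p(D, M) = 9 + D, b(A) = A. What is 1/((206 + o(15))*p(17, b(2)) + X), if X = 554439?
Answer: 1/561355 ≈ 1.7814e-6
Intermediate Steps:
o(y) = y**2 - 11*y
1/((206 + o(15))*p(17, b(2)) + X) = 1/((206 + 15*(-11 + 15))*(9 + 17) + 554439) = 1/((206 + 15*4)*26 + 554439) = 1/((206 + 60)*26 + 554439) = 1/(266*26 + 554439) = 1/(6916 + 554439) = 1/561355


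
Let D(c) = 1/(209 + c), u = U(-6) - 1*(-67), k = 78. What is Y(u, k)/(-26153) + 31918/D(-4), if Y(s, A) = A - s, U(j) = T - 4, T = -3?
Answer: 171124048052/26153 ≈ 6.5432e+6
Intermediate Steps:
U(j) = -7 (U(j) = -3 - 4 = -7)
u = 60 (u = -7 - 1*(-67) = -7 + 67 = 60)
Y(u, k)/(-26153) + 31918/D(-4) = (78 - 1*60)/(-26153) + 31918/(1/(209 - 4)) = (78 - 60)*(-1/26153) + 31918/(1/205) = 18*(-1/26153) + 31918/(1/205) = -18/26153 + 31918*205 = -18/26153 + 6543190 = 171124048052/26153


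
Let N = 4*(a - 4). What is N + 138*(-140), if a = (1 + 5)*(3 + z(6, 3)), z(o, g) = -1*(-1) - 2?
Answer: -19288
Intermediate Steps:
z(o, g) = -1 (z(o, g) = 1 - 2 = -1)
a = 12 (a = (1 + 5)*(3 - 1) = 6*2 = 12)
N = 32 (N = 4*(12 - 4) = 4*8 = 32)
N + 138*(-140) = 32 + 138*(-140) = 32 - 19320 = -19288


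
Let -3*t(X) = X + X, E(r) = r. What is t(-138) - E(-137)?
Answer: 229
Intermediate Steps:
t(X) = -2*X/3 (t(X) = -(X + X)/3 = -2*X/3)
t(-138) - E(-137) = -⅔*(-138) - 1*(-137) = 92 + 137 = 229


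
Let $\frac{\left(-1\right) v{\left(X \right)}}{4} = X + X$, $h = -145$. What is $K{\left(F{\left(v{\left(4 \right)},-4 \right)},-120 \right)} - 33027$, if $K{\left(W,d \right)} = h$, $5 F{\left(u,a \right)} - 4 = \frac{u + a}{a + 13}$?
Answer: $-33172$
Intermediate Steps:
$v{\left(X \right)} = - 8 X$ ($v{\left(X \right)} = - 4 \left(X + X\right) = - 4 \cdot 2 X = - 8 X$)
$F{\left(u,a \right)} = \frac{4}{5} + \frac{a + u}{5 \left(13 + a\right)}$ ($F{\left(u,a \right)} = \frac{4}{5} + \frac{\left(u + a\right) \frac{1}{a + 13}}{5} = \frac{4}{5} + \frac{\left(a + u\right) \frac{1}{13 + a}}{5} = \frac{4}{5} + \frac{\frac{1}{13 + a} \left(a + u\right)}{5} = \frac{4}{5} + \frac{a + u}{5 \left(13 + a\right)}$)
$K{\left(W,d \right)} = -145$
$K{\left(F{\left(v{\left(4 \right)},-4 \right)},-120 \right)} - 33027 = -145 - 33027 = -33172$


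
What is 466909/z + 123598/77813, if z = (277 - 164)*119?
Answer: 37993612323/1046351411 ≈ 36.311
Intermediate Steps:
z = 13447 (z = 113*119 = 13447)
466909/z + 123598/77813 = 466909/13447 + 123598/77813 = 37993612323/1046351411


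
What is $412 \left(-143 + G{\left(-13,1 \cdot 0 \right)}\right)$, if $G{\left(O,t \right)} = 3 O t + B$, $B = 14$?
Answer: $-53148$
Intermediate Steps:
$G{\left(O,t \right)} = 14 + 3 O t$ ($G{\left(O,t \right)} = 3 O t + 14 = 14 + 3 O t$)
$412 \left(-143 + G{\left(-13,1 \cdot 0 \right)}\right) = 412 \left(-143 + \left(14 + 3 \left(-13\right) 1 \cdot 0\right)\right) = 412 \left(-143 + \left(14 + 3 \left(-13\right) 0\right)\right) = 412 \left(-143 + \left(14 + 0\right)\right) = 412 \left(-143 + 14\right) = 412 \left(-129\right) = -53148$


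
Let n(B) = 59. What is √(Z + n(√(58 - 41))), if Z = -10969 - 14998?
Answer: 2*I*√6477 ≈ 160.96*I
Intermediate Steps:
Z = -25967
√(Z + n(√(58 - 41))) = √(-25967 + 59) = √(-25908) = 2*I*√6477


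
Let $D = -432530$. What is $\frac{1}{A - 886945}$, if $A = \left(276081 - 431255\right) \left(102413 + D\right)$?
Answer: $\frac{1}{51224688413} \approx 1.9522 \cdot 10^{-11}$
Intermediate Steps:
$A = 51225575358$ ($A = \left(276081 - 431255\right) \left(102413 - 432530\right) = \left(-155174\right) \left(-330117\right) = 51225575358$)
$\frac{1}{A - 886945} = \frac{1}{51225575358 - 886945} = \frac{1}{51224688413}$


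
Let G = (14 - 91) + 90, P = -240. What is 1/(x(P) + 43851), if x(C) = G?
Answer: 1/43864 ≈ 2.2798e-5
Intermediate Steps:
G = 13 (G = -77 + 90 = 13)
x(C) = 13
1/(x(P) + 43851) = 1/(13 + 43851) = 1/43864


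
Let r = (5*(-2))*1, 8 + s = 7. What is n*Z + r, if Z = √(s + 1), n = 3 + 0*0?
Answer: -10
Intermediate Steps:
s = -1 (s = -8 + 7 = -1)
n = 3 (n = 3 + 0 = 3)
Z = 0 (Z = √(-1 + 1) = √0 = 0)
r = -10 (r = -10*1 = -10)
n*Z + r = 3*0 - 10 = 0 - 10 = -10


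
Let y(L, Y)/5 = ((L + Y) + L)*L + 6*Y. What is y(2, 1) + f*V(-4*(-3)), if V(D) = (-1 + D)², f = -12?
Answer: -1372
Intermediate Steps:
y(L, Y) = 30*Y + 5*L*(Y + 2*L) (y(L, Y) = 5*(((L + Y) + L)*L + 6*Y) = 5*((Y + 2*L)*L + 6*Y) = 5*(L*(Y + 2*L) + 6*Y) = 5*(6*Y + L*(Y + 2*L)) = 30*Y + 5*L*(Y + 2*L))
y(2, 1) + f*V(-4*(-3)) = (10*2² + 30*1 + 5*2*1) - 12*(-1 - 4*(-3))² = (10*4 + 30 + 10) - 12*(-1 + 12)² = (40 + 30 + 10) - 12*11² = 80 - 12*121 = 80 - 1452 = -1372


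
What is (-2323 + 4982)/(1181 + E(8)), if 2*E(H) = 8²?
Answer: 2659/1213 ≈ 2.1921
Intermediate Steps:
E(H) = 32 (E(H) = (½)*8² = (½)*64 = 32)
(-2323 + 4982)/(1181 + E(8)) = (-2323 + 4982)/(1181 + 32) = 2659/1213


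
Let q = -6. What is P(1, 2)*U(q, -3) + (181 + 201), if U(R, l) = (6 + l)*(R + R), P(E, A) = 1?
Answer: 346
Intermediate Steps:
U(R, l) = 2*R*(6 + l) (U(R, l) = (6 + l)*(2*R) = 2*R*(6 + l))
P(1, 2)*U(q, -3) + (181 + 201) = 1*(2*(-6)*(6 - 3)) + (181 + 201) = 1*(2*(-6)*3) + 382 = 1*(-36) + 382 = -36 + 382 = 346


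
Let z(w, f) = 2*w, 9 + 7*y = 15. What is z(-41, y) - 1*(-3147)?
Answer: 3065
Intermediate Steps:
y = 6/7 (y = -9/7 + (1/7)*15 = -9/7 + 15/7 = 6/7 ≈ 0.85714)
z(-41, y) - 1*(-3147) = 2*(-41) - 1*(-3147) = -82 + 3147 = 3065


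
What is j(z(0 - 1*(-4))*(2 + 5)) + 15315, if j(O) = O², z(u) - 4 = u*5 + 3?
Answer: 51036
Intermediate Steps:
z(u) = 7 + 5*u (z(u) = 4 + (u*5 + 3) = 4 + (5*u + 3) = 4 + (3 + 5*u) = 7 + 5*u)
j(z(0 - 1*(-4))*(2 + 5)) + 15315 = ((7 + 5*(0 - 1*(-4)))*(2 + 5))² + 15315 = ((7 + 5*(0 + 4))*7)² + 15315 = ((7 + 5*4)*7)² + 15315 = ((7 + 20)*7)² + 15315 = (27*7)² + 15315 = 189² + 15315 = 35721 + 15315 = 51036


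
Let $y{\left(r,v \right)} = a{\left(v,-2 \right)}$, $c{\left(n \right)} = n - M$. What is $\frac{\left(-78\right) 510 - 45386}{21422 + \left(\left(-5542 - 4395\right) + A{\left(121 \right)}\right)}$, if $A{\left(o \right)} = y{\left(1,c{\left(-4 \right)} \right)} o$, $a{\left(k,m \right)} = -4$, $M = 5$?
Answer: $- \frac{85166}{11001} \approx -7.7417$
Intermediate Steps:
$c{\left(n \right)} = -5 + n$ ($c{\left(n \right)} = n - 5 = -5 + n$)
$y{\left(r,v \right)} = -4$
$A{\left(o \right)} = - 4 o$
$\frac{\left(-78\right) 510 - 45386}{21422 + \left(\left(-5542 - 4395\right) + A{\left(121 \right)}\right)} = \frac{\left(-78\right) 510 - 45386}{21422 - 10421} = \frac{-39780 - 45386}{21422 - 10421} = - \frac{85166}{21422 - 10421} = - \frac{85166}{11001}$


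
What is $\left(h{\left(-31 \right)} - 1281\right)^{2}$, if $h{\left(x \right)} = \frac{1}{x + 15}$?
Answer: $\frac{420127009}{256} \approx 1.6411 \cdot 10^{6}$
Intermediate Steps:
$h{\left(x \right)} = \frac{1}{15 + x}$
$\left(h{\left(-31 \right)} - 1281\right)^{2} = \left(\frac{1}{15 - 31} - 1281\right)^{2} = \left(\frac{1}{-16} - 1281\right)^{2} = \left(- \frac{1}{16} - 1281\right)^{2} = \left(- \frac{20497}{16}\right)^{2} = \frac{420127009}{256}$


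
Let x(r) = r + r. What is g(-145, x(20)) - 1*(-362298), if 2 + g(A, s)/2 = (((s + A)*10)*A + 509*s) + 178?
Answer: 707870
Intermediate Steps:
x(r) = 2*r
g(A, s) = 352 + 1018*s + 2*A*(10*A + 10*s) (g(A, s) = -4 + 2*((((s + A)*10)*A + 509*s) + 178) = -4 + 2*((((A + s)*10)*A + 509*s) + 178) = -4 + 2*(((10*A + 10*s)*A + 509*s) + 178) = -4 + 2*((A*(10*A + 10*s) + 509*s) + 178) = -4 + 2*((509*s + A*(10*A + 10*s)) + 178) = -4 + 2*(178 + 509*s + A*(10*A + 10*s)) = -4 + (356 + 1018*s + 2*A*(10*A + 10*s)) = 352 + 1018*s + 2*A*(10*A + 10*s))
g(-145, x(20)) - 1*(-362298) = (352 + 20*(-145)**2 + 1018*(2*20) + 20*(-145)*(2*20)) - 1*(-362298) = (352 + 20*21025 + 1018*40 + 20*(-145)*40) + 362298 = (352 + 420500 + 40720 - 116000) + 362298 = 345572 + 362298 = 707870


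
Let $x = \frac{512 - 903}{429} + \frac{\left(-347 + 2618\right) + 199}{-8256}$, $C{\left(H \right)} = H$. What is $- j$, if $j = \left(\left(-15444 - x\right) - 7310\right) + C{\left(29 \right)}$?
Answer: $\frac{4471314593}{196768} \approx 22724.0$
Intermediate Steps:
$x = - \frac{238207}{196768}$ ($x = \left(-391\right) \frac{1}{429} + \left(2271 + 199\right) \left(- \frac{1}{8256}\right) = - \frac{391}{429} + 2470 \left(- \frac{1}{8256}\right) = - \frac{391}{429} - \frac{1235}{4128} = - \frac{238207}{196768} \approx -1.2106$)
$j = - \frac{4471314593}{196768}$ ($j = \left(\left(-15444 - - \frac{238207}{196768}\right) - 7310\right) + 29 = \left(\left(-15444 + \frac{238207}{196768}\right) - 7310\right) + 29 = \left(- \frac{3038646785}{196768} - 7310\right) + 29 = - \frac{4477020865}{196768} + 29 = - \frac{4471314593}{196768} \approx -22724.0$)
$- j = \left(-1\right) \left(- \frac{4471314593}{196768}\right) = \frac{4471314593}{196768}$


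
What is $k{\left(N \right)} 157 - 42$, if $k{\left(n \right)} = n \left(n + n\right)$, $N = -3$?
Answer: $2784$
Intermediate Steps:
$k{\left(n \right)} = 2 n^{2}$ ($k{\left(n \right)} = n 2 n = 2 n^{2}$)
$k{\left(N \right)} 157 - 42 = 2 \left(-3\right)^{2} \cdot 157 - 42 = 2 \cdot 9 \cdot 157 - 42 = 18 \cdot 157 - 42 = 2826 - 42 = 2784$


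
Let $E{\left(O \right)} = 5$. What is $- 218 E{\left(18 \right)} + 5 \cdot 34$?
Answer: $-920$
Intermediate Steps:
$- 218 E{\left(18 \right)} + 5 \cdot 34 = \left(-218\right) 5 + 5 \cdot 34 = -1090 + 170 = -920$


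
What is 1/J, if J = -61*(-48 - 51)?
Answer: 1/6039 ≈ 0.00016559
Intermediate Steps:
J = 6039 (J = -61*(-99) = 6039)
1/J = 1/6039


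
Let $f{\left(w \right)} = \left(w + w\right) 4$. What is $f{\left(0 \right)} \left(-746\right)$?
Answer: $0$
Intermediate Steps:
$f{\left(w \right)} = 8 w$ ($f{\left(w \right)} = 2 w 4 = 8 w$)
$f{\left(0 \right)} \left(-746\right) = 8 \cdot 0 \left(-746\right) = 0 \left(-746\right) = 0$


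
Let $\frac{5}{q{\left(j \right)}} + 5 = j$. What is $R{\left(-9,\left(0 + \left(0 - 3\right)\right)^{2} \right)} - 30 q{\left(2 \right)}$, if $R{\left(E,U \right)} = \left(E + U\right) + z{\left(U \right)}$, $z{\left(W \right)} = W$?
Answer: $59$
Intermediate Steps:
$q{\left(j \right)} = \frac{5}{-5 + j}$
$R{\left(E,U \right)} = E + 2 U$ ($R{\left(E,U \right)} = \left(E + U\right) + U = E + 2 U$)
$R{\left(-9,\left(0 + \left(0 - 3\right)\right)^{2} \right)} - 30 q{\left(2 \right)} = \left(-9 + 2 \left(0 + \left(0 - 3\right)\right)^{2}\right) - 30 \frac{5}{-5 + 2} = \left(-9 + 2 \left(0 - 3\right)^{2}\right) - 30 \frac{5}{-3} = \left(-9 + 2 \left(-3\right)^{2}\right) - 30 \cdot 5 \left(- \frac{1}{3}\right) = \left(-9 + 2 \cdot 9\right) - -50 = \left(-9 + 18\right) + 50 = 9 + 50 = 59$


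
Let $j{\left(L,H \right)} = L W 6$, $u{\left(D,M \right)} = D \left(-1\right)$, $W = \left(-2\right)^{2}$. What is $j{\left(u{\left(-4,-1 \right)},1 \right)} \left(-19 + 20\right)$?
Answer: $96$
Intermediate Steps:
$W = 4$
$u{\left(D,M \right)} = - D$
$j{\left(L,H \right)} = 24 L$ ($j{\left(L,H \right)} = L 4 \cdot 6 = 4 L 6 = 24 L$)
$j{\left(u{\left(-4,-1 \right)},1 \right)} \left(-19 + 20\right) = 24 \left(\left(-1\right) \left(-4\right)\right) \left(-19 + 20\right) = 24 \cdot 4 \cdot 1 = 96 \cdot 1 = 96$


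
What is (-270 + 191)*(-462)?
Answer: 36498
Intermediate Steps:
(-270 + 191)*(-462) = -79*(-462) = 36498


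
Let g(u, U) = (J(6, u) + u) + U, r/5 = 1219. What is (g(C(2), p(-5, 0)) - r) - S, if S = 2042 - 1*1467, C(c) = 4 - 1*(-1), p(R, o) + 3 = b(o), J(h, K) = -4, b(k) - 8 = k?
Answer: -6664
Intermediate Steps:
b(k) = 8 + k
r = 6095 (r = 5*1219 = 6095)
p(R, o) = 5 + o (p(R, o) = -3 + (8 + o) = 5 + o)
C(c) = 5 (C(c) = 4 + 1 = 5)
g(u, U) = -4 + U + u (g(u, U) = (-4 + u) + U = -4 + U + u)
S = 575 (S = 2042 - 1467 = 575)
(g(C(2), p(-5, 0)) - r) - S = ((-4 + (5 + 0) + 5) - 1*6095) - 1*575 = ((-4 + 5 + 5) - 6095) - 575 = (6 - 6095) - 575 = -6089 - 575 = -6664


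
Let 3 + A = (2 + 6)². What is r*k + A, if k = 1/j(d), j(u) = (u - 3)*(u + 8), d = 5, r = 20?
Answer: 803/13 ≈ 61.769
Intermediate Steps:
A = 61 (A = -3 + (2 + 6)² = -3 + 8² = -3 + 64 = 61)
j(u) = (-3 + u)*(8 + u)
k = 1/26 (k = 1/(-24 + 5² + 5*5) = 1/(-24 + 25 + 25) = 1/26 ≈ 0.038462)
r*k + A = 20*(1/26) + 61 = 10/13 + 61 = 803/13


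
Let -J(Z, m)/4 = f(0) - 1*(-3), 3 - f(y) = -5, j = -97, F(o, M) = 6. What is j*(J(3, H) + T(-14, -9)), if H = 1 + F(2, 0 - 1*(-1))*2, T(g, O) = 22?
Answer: 2134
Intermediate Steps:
f(y) = 8 (f(y) = 3 - 1*(-5) = 3 + 5 = 8)
H = 13 (H = 1 + 6*2 = 1 + 12 = 13)
J(Z, m) = -44 (J(Z, m) = -4*(8 - 1*(-3)) = -4*(8 + 3) = -4*11 = -44)
j*(J(3, H) + T(-14, -9)) = -97*(-44 + 22) = -97*(-22) = 2134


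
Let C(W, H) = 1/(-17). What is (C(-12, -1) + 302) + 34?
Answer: 5711/17 ≈ 335.94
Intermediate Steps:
C(W, H) = -1/17
(C(-12, -1) + 302) + 34 = (-1/17 + 302) + 34 = 5133/17 + 34 = 5711/17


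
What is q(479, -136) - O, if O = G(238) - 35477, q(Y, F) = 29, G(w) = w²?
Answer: -21138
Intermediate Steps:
O = 21167 (O = 238² - 35477 = 56644 - 35477 = 21167)
q(479, -136) - O = 29 - 1*21167 = 29 - 21167 = -21138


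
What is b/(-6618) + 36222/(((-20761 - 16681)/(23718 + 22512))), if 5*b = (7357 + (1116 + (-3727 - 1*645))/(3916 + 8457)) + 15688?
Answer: -342803199566507509/7664799932970 ≈ -44724.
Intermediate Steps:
b = 285132529/61865 (b = ((7357 + (1116 + (-3727 - 1*645))/(3916 + 8457)) + 15688)/5 = ((7357 + (1116 + (-3727 - 645))/12373) + 15688)/5 = ((7357 + (1116 - 4372)*(1/12373)) + 15688)/5 = ((7357 - 3256*1/12373) + 15688)/5 = ((7357 - 3256/12373) + 15688)/5 = (91024905/12373 + 15688)/5 = (1/5)*(285132529/12373) = 285132529/61865 ≈ 4608.9)
b/(-6618) + 36222/(((-20761 - 16681)/(23718 + 22512))) = (285132529/61865)/(-6618) + 36222/(((-20761 - 16681)/(23718 + 22512))) = (285132529/61865)*(-1/6618) + 36222/((-37442/46230)) = -285132529/409422570 + 36222/((-37442*1/46230)) = -285132529/409422570 + 36222/(-18721/23115) = -285132529/409422570 + 36222*(-23115/18721) = -285132529/409422570 - 837271530/18721 = -342803199566507509/7664799932970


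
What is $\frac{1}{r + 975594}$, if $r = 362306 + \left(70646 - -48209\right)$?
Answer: $\frac{1}{1456755} \approx 6.8646 \cdot 10^{-7}$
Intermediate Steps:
$r = 481161$ ($r = 362306 + \left(70646 + 48209\right) = 362306 + 118855 = 481161$)
$\frac{1}{r + 975594} = \frac{1}{481161 + 975594} = \frac{1}{1456755}$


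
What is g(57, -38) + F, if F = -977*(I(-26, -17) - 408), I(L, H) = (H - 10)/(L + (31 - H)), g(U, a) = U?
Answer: 8797185/22 ≈ 3.9987e+5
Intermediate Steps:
I(L, H) = (-10 + H)/(31 + L - H)
F = 8795931/22 (F = -977*((-10 - 17)/(31 - 26 - 1*(-17)) - 408) = -977*(-27/(31 - 26 + 17) - 408) = -977*(-27/22 - 408) = -977*(-9003/22) = 8795931/22 ≈ 3.9982e+5)
g(57, -38) + F = 57 + 8795931/22 = 8797185/22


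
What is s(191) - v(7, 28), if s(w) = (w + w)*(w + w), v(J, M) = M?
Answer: 145896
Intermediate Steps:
s(w) = 4*w**2 (s(w) = (2*w)*(2*w) = 4*w**2)
s(191) - v(7, 28) = 4*191**2 - 1*28 = 4*36481 - 28 = 145924 - 28 = 145896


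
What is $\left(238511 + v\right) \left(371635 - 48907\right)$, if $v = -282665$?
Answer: $-14249732112$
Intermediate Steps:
$\left(238511 + v\right) \left(371635 - 48907\right) = \left(238511 - 282665\right) \left(371635 - 48907\right) = \left(-44154\right) 322728 = -14249732112$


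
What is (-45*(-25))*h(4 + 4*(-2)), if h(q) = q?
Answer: -4500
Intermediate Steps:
(-45*(-25))*h(4 + 4*(-2)) = (-45*(-25))*(4 + 4*(-2)) = 1125*(4 - 8) = 1125*(-4) = -4500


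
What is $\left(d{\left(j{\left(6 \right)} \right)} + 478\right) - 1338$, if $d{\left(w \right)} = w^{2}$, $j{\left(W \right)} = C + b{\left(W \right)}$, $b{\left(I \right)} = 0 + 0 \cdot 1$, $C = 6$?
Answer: $-824$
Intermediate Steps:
$b{\left(I \right)} = 0$ ($b{\left(I \right)} = 0 + 0 = 0$)
$j{\left(W \right)} = 6$ ($j{\left(W \right)} = 6 + 0 = 6$)
$\left(d{\left(j{\left(6 \right)} \right)} + 478\right) - 1338 = \left(6^{2} + 478\right) - 1338 = \left(36 + 478\right) - 1338 = 514 - 1338 = -824$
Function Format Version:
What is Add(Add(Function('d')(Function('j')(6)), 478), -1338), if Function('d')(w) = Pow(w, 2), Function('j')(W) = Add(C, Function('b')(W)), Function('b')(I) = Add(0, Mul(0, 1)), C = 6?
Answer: -824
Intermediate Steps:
Function('b')(I) = 0 (Function('b')(I) = Add(0, 0) = 0)
Function('j')(W) = 6 (Function('j')(W) = Add(6, 0) = 6)
Add(Add(Function('d')(Function('j')(6)), 478), -1338) = Add(Add(Pow(6, 2), 478), -1338) = Add(Add(36, 478), -1338) = Add(514, -1338) = -824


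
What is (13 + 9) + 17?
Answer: 39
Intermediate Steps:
(13 + 9) + 17 = 22 + 17 = 39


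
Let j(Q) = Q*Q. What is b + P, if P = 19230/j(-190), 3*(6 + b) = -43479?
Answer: -52339467/3610 ≈ -14498.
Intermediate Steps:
b = -14499 (b = -6 + (⅓)*(-43479) = -6 - 14493 = -14499)
j(Q) = Q²
P = 1923/3610 (P = 19230/((-190)²) = 19230/36100 = 19230*(1/36100) = 1923/3610 ≈ 0.53269)
b + P = -14499 + 1923/3610 = -52339467/3610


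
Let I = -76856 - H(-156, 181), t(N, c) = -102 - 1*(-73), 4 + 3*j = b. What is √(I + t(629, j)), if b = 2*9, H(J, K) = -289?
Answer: 2*I*√19149 ≈ 276.76*I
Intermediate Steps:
b = 18
j = 14/3 (j = -4/3 + (⅓)*18 = -4/3 + 6 = 14/3 ≈ 4.6667)
t(N, c) = -29 (t(N, c) = -102 + 73 = -29)
I = -76567 (I = -76856 - 1*(-289) = -76856 + 289 = -76567)
√(I + t(629, j)) = √(-76567 - 29) = √(-76596) = 2*I*√19149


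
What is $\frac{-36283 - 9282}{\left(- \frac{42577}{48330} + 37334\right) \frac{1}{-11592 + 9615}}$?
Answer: $\frac{4353663301650}{1804309643} \approx 2412.9$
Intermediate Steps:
$\frac{-36283 - 9282}{\left(- \frac{42577}{48330} + 37334\right) \frac{1}{-11592 + 9615}} = - \frac{45565}{\left(\left(-42577\right) \frac{1}{48330} + 37334\right) \frac{1}{-1977}} = - \frac{45565}{\left(- \frac{42577}{48330} + 37334\right) \left(- \frac{1}{1977}\right)} = - \frac{45565}{\frac{1804309643}{48330} \left(- \frac{1}{1977}\right)} = - \frac{45565}{- \frac{1804309643}{95548410}} = \left(-45565\right) \left(- \frac{95548410}{1804309643}\right) = \frac{4353663301650}{1804309643}$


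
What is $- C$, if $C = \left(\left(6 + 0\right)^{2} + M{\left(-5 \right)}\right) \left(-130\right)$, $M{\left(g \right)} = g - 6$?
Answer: $3250$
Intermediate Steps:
$M{\left(g \right)} = -6 + g$ ($M{\left(g \right)} = g - 6 = -6 + g$)
$C = -3250$ ($C = \left(\left(6 + 0\right)^{2} - 11\right) \left(-130\right) = \left(6^{2} - 11\right) \left(-130\right) = \left(36 - 11\right) \left(-130\right) = 25 \left(-130\right) = -3250$)
$- C = \left(-1\right) \left(-3250\right) = 3250$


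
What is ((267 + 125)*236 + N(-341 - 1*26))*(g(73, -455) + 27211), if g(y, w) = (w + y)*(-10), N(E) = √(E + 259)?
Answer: 2870739872 + 186186*I*√3 ≈ 2.8707e+9 + 3.2248e+5*I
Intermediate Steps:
N(E) = √(259 + E)
g(y, w) = -10*w - 10*y
((267 + 125)*236 + N(-341 - 1*26))*(g(73, -455) + 27211) = ((267 + 125)*236 + √(259 + (-341 - 1*26)))*((-10*(-455) - 10*73) + 27211) = (392*236 + √(259 + (-341 - 26)))*((4550 - 730) + 27211) = (92512 + √(259 - 367))*(3820 + 27211) = (92512 + √(-108))*31031 = (92512 + 6*I*√3)*31031 = 2870739872 + 186186*I*√3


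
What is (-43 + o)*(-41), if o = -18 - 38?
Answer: 4059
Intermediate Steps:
o = -56
(-43 + o)*(-41) = (-43 - 56)*(-41) = -99*(-41) = 4059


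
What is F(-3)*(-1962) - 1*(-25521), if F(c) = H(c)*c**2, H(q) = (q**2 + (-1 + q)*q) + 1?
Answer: -362955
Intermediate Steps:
H(q) = 1 + q**2 + q*(-1 + q) (H(q) = (q**2 + q*(-1 + q)) + 1 = 1 + q**2 + q*(-1 + q))
F(c) = c**2*(1 - c + 2*c**2) (F(c) = (1 - c + 2*c**2)*c**2 = c**2*(1 - c + 2*c**2))
F(-3)*(-1962) - 1*(-25521) = ((-3)**2*(1 - 1*(-3) + 2*(-3)**2))*(-1962) - 1*(-25521) = (9*(1 + 3 + 2*9))*(-1962) + 25521 = (9*(1 + 3 + 18))*(-1962) + 25521 = (9*22)*(-1962) + 25521 = 198*(-1962) + 25521 = -388476 + 25521 = -362955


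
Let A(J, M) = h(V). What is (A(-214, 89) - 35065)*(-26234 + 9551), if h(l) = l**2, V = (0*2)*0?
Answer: 584989395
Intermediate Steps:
V = 0 (V = 0*0 = 0)
A(J, M) = 0 (A(J, M) = 0**2 = 0)
(A(-214, 89) - 35065)*(-26234 + 9551) = (0 - 35065)*(-26234 + 9551) = -35065*(-16683) = 584989395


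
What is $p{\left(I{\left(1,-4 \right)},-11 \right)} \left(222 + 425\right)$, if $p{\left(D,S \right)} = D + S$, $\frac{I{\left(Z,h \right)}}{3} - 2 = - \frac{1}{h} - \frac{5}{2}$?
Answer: $- \frac{30409}{4} \approx -7602.3$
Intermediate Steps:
$I{\left(Z,h \right)} = - \frac{3}{2} - \frac{3}{h}$ ($I{\left(Z,h \right)} = 6 + 3 \left(- \frac{1}{h} - \frac{5}{2}\right) = 6 + 3 \left(- \frac{5}{2} - \frac{1}{h}\right) = 6 - \left(\frac{15}{2} + \frac{3}{h}\right) = - \frac{3}{2} - \frac{3}{h}$)
$p{\left(I{\left(1,-4 \right)},-11 \right)} \left(222 + 425\right) = \left(\left(- \frac{3}{2} - \frac{3}{-4}\right) - 11\right) \left(222 + 425\right) = \left(\left(- \frac{3}{2} - - \frac{3}{4}\right) - 11\right) 647 = \left(\left(- \frac{3}{2} + \frac{3}{4}\right) - 11\right) 647 = \left(- \frac{3}{4} - 11\right) 647 = \left(- \frac{47}{4}\right) 647 = - \frac{30409}{4}$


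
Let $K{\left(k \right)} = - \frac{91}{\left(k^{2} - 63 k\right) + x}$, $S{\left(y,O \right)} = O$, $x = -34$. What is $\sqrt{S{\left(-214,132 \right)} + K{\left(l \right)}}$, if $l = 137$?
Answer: $\frac{\sqrt{3368767062}}{5052} \approx 11.489$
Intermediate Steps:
$K{\left(k \right)} = - \frac{91}{-34 + k^{2} - 63 k}$ ($K{\left(k \right)} = - \frac{91}{\left(k^{2} - 63 k\right) - 34} = - \frac{91}{-34 + k^{2} - 63 k}$)
$\sqrt{S{\left(-214,132 \right)} + K{\left(l \right)}} = \sqrt{132 + \frac{91}{34 - 137^{2} + 63 \cdot 137}} = \sqrt{132 + \frac{91}{34 - 18769 + 8631}} = \sqrt{132 + \frac{91}{-10104}} = \sqrt{132 + 91 \left(- \frac{1}{10104}\right)} = \sqrt{132 - \frac{91}{10104}} = \sqrt{\frac{1333637}{10104}} = \frac{\sqrt{3368767062}}{5052}$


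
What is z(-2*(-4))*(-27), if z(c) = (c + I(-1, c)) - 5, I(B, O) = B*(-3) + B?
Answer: -135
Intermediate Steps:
I(B, O) = -2*B (I(B, O) = -3*B + B = -2*B)
z(c) = -3 + c (z(c) = (c - 2*(-1)) - 5 = (c + 2) - 5 = (2 + c) - 5 = -3 + c)
z(-2*(-4))*(-27) = (-3 - 2*(-4))*(-27) = (-3 + 8)*(-27) = 5*(-27) = -135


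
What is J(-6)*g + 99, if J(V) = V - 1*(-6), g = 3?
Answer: 99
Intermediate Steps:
J(V) = 6 + V (J(V) = V + 6 = 6 + V)
J(-6)*g + 99 = (6 - 6)*3 + 99 = 0*3 + 99 = 0 + 99 = 99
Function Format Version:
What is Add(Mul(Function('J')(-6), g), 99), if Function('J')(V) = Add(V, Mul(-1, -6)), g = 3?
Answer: 99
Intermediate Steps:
Function('J')(V) = Add(6, V) (Function('J')(V) = Add(V, 6) = Add(6, V))
Add(Mul(Function('J')(-6), g), 99) = Add(Mul(Add(6, -6), 3), 99) = Add(Mul(0, 3), 99) = Add(0, 99) = 99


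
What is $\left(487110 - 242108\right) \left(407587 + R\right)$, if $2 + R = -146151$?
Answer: $64051852868$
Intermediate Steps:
$R = -146153$ ($R = -2 - 146151 = -146153$)
$\left(487110 - 242108\right) \left(407587 + R\right) = \left(487110 - 242108\right) \left(407587 - 146153\right) = 245002 \cdot 261434 = 64051852868$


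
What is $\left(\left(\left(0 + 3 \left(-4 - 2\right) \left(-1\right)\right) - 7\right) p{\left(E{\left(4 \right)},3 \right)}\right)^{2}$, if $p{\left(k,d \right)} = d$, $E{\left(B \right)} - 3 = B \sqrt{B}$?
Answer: $1089$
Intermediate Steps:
$E{\left(B \right)} = 3 + B^{\frac{3}{2}}$ ($E{\left(B \right)} = 3 + B \sqrt{B} = 3 + B^{\frac{3}{2}}$)
$\left(\left(\left(0 + 3 \left(-4 - 2\right) \left(-1\right)\right) - 7\right) p{\left(E{\left(4 \right)},3 \right)}\right)^{2} = \left(\left(\left(0 + 3 \left(-4 - 2\right) \left(-1\right)\right) - 7\right) 3\right)^{2} = \left(\left(\left(0 + 3 \left(-6\right) \left(-1\right)\right) - 7\right) 3\right)^{2} = \left(\left(\left(0 - -18\right) - 7\right) 3\right)^{2} = \left(\left(\left(0 + 18\right) - 7\right) 3\right)^{2} = \left(\left(18 - 7\right) 3\right)^{2} = \left(11 \cdot 3\right)^{2} = 33^{2} = 1089$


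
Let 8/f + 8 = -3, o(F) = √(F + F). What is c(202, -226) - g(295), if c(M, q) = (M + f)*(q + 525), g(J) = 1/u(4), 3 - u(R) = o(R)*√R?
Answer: 15225711/253 + 4*√2/23 ≈ 60181.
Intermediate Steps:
o(F) = √2*√F (o(F) = √(2*F) = √2*√F)
u(R) = 3 - R*√2 (u(R) = 3 - √2*√R*√R = 3 - R*√2)
f = -8/11 (f = 8/(-8 - 3) = 8/(-11) = 8*(-1/11) = -8/11 ≈ -0.72727)
g(J) = 1/(3 - 4*√2) (g(J) = 1/(3 - 1*4*√2) = 1/(3 - 4*√2))
c(M, q) = (525 + q)*(-8/11 + M) (c(M, q) = (M - 8/11)*(q + 525) = (-8/11 + M)*(525 + q) = (525 + q)*(-8/11 + M))
c(202, -226) - g(295) = (-4200/11 + 525*202 - 8/11*(-226) + 202*(-226)) - (-3/23 - 4*√2/23) = (-4200/11 + 106050 + 1808/11 - 45652) + (3/23 + 4*√2/23) = 661986/11 + (3/23 + 4*√2/23) = 15225711/253 + 4*√2/23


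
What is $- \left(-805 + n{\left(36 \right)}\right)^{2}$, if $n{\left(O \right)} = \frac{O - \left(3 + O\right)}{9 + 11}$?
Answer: $- \frac{259306609}{400} \approx -6.4827 \cdot 10^{5}$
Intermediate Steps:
$n{\left(O \right)} = - \frac{3}{20}$
$- \left(-805 + n{\left(36 \right)}\right)^{2} = - \left(-805 - \frac{3}{20}\right)^{2} = - \left(- \frac{16103}{20}\right)^{2} = \left(-1\right) \frac{259306609}{400} = - \frac{259306609}{400}$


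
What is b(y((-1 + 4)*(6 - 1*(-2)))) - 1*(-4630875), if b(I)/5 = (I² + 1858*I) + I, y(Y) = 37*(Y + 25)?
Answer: 37917555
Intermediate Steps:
y(Y) = 925 + 37*Y (y(Y) = 37*(25 + Y) = 925 + 37*Y)
b(I) = 5*I² + 9295*I (b(I) = 5*((I² + 1858*I) + I) = 5*(I² + 1859*I) = 5*I² + 9295*I)
b(y((-1 + 4)*(6 - 1*(-2)))) - 1*(-4630875) = 5*(925 + 37*((-1 + 4)*(6 - 1*(-2))))*(1859 + (925 + 37*((-1 + 4)*(6 - 1*(-2))))) - 1*(-4630875) = 5*(925 + 37*(3*(6 + 2)))*(1859 + (925 + 37*(3*(6 + 2)))) + 4630875 = 5*(925 + 37*(3*8))*(1859 + (925 + 37*(3*8))) + 4630875 = 5*(925 + 37*24)*(1859 + (925 + 37*24)) + 4630875 = 5*(925 + 888)*(1859 + (925 + 888)) + 4630875 = 5*1813*(1859 + 1813) + 4630875 = 5*1813*3672 + 4630875 = 33286680 + 4630875 = 37917555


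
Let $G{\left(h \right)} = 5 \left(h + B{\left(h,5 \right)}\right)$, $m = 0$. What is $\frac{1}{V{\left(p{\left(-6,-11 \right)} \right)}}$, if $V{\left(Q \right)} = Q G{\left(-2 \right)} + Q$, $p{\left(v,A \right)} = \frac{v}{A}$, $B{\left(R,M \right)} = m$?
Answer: $- \frac{11}{54} \approx -0.2037$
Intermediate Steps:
$B{\left(R,M \right)} = 0$
$G{\left(h \right)} = 5 h$ ($G{\left(h \right)} = 5 \left(h + 0\right) = 5 h$)
$V{\left(Q \right)} = - 9 Q$ ($V{\left(Q \right)} = Q 5 \left(-2\right) + Q = Q \left(-10\right) + Q = - 10 Q + Q = - 9 Q$)
$\frac{1}{V{\left(p{\left(-6,-11 \right)} \right)}} = \frac{1}{\left(-9\right) \left(- \frac{6}{-11}\right)} = \frac{1}{\left(-9\right) \left(\left(-6\right) \left(- \frac{1}{11}\right)\right)} = \frac{1}{\left(-9\right) \frac{6}{11}} = \frac{1}{- \frac{54}{11}} = - \frac{11}{54}$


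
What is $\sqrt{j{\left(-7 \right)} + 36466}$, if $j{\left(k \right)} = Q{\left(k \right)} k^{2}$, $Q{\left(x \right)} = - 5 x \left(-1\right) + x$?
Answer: $2 \sqrt{8602} \approx 185.49$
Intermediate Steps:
$Q{\left(x \right)} = 6 x$ ($Q{\left(x \right)} = 5 x + x = 6 x$)
$j{\left(k \right)} = 6 k^{3}$ ($j{\left(k \right)} = 6 k k^{2} = 6 k^{3}$)
$\sqrt{j{\left(-7 \right)} + 36466} = \sqrt{6 \left(-7\right)^{3} + 36466} = \sqrt{6 \left(-343\right) + 36466} = \sqrt{-2058 + 36466} = \sqrt{34408} = 2 \sqrt{8602}$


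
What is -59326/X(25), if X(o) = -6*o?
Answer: 29663/75 ≈ 395.51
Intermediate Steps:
-59326/X(25) = -59326/((-6*25)) = -59326/(-150) = -59326*(-1/150) = 29663/75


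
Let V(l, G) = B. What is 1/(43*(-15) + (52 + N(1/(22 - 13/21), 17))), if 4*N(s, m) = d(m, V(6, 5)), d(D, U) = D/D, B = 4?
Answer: -4/2371 ≈ -0.0016871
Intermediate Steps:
V(l, G) = 4
d(D, U) = 1
N(s, m) = 1/4 (N(s, m) = (1/4)*1 = 1/4)
1/(43*(-15) + (52 + N(1/(22 - 13/21), 17))) = 1/(43*(-15) + (52 + 1/4)) = 1/(-645 + 209/4) = 1/(-2371/4) = -4/2371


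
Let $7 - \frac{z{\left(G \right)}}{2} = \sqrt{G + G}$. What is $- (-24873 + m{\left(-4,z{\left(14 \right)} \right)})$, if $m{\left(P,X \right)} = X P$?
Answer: $24929 - 16 \sqrt{7} \approx 24887.0$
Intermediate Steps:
$z{\left(G \right)} = 14 - 2 \sqrt{2} \sqrt{G}$ ($z{\left(G \right)} = 14 - 2 \sqrt{G + G} = 14 - 2 \sqrt{2 G} = 14 - 2 \sqrt{2} \sqrt{G}$)
$m{\left(P,X \right)} = P X$
$- (-24873 + m{\left(-4,z{\left(14 \right)} \right)}) = - (-24873 - 4 \left(14 - 2 \sqrt{2} \sqrt{14}\right)) = - (-24873 - 4 \left(14 - 4 \sqrt{7}\right)) = - (-24873 - \left(56 - 16 \sqrt{7}\right)) = - (-24929 + 16 \sqrt{7}) = 24929 - 16 \sqrt{7}$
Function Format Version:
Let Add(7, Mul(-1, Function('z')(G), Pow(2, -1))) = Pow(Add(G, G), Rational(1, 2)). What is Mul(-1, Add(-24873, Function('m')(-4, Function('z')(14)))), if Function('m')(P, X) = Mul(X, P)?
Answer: Add(24929, Mul(-16, Pow(7, Rational(1, 2)))) ≈ 24887.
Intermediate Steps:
Function('z')(G) = Add(14, Mul(-2, Pow(2, Rational(1, 2)), Pow(G, Rational(1, 2)))) (Function('z')(G) = Add(14, Mul(-2, Pow(Add(G, G), Rational(1, 2)))) = Add(14, Mul(-2, Pow(Mul(2, G), Rational(1, 2)))) = Add(14, Mul(-2, Mul(Pow(2, Rational(1, 2)), Pow(G, Rational(1, 2))))) = Add(14, Mul(-2, Pow(2, Rational(1, 2)), Pow(G, Rational(1, 2)))))
Function('m')(P, X) = Mul(P, X)
Mul(-1, Add(-24873, Function('m')(-4, Function('z')(14)))) = Mul(-1, Add(-24873, Mul(-4, Add(14, Mul(-2, Pow(2, Rational(1, 2)), Pow(14, Rational(1, 2))))))) = Mul(-1, Add(-24873, Mul(-4, Add(14, Mul(-4, Pow(7, Rational(1, 2))))))) = Mul(-1, Add(-24873, Add(-56, Mul(16, Pow(7, Rational(1, 2)))))) = Mul(-1, Add(-24929, Mul(16, Pow(7, Rational(1, 2))))) = Add(24929, Mul(-16, Pow(7, Rational(1, 2))))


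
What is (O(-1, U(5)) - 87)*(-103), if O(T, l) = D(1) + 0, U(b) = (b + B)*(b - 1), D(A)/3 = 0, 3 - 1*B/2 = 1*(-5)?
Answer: 8961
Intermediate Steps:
B = 16 (B = 6 - 2*(-5) = 6 + 10 = 16)
D(A) = 0 (D(A) = 3*0 = 0)
U(b) = (-1 + b)*(16 + b) (U(b) = (b + 16)*(b - 1) = (16 + b)*(-1 + b) = (-1 + b)*(16 + b))
O(T, l) = 0 (O(T, l) = 0 + 0 = 0)
(O(-1, U(5)) - 87)*(-103) = (0 - 87)*(-103) = -87*(-103) = 8961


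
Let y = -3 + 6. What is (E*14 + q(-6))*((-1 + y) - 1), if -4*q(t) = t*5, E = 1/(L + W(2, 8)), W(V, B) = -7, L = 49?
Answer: 47/6 ≈ 7.8333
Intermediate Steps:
y = 3
E = 1/42 (E = 1/(49 - 7) = 1/42 ≈ 0.023810)
q(t) = -5*t/4 (q(t) = -t*5/4 = -5*t/4)
(E*14 + q(-6))*((-1 + y) - 1) = ((1/42)*14 - 5/4*(-6))*((-1 + 3) - 1) = (⅓ + 15/2)*(2 - 1) = (47/6)*1 = 47/6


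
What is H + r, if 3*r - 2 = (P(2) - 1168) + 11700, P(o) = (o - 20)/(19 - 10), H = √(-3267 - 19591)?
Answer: 10532/3 + I*√22858 ≈ 3510.7 + 151.19*I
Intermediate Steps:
H = I*√22858 (H = √(-22858) = I*√22858 ≈ 151.19*I)
P(o) = -20/9 + o/9 (P(o) = (-20 + o)/9 = (-20 + o)*(⅑) = -20/9 + o/9)
r = 10532/3 (r = ⅔ + (((-20/9 + (⅑)*2) - 1168) + 11700)/3 = ⅔ + (((-20/9 + 2/9) - 1168) + 11700)/3 = ⅔ + ((-2 - 1168) + 11700)/3 = ⅔ + (-1170 + 11700)/3 = ⅔ + (⅓)*10530 = ⅔ + 3510 = 10532/3 ≈ 3510.7)
H + r = I*√22858 + 10532/3 = 10532/3 + I*√22858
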